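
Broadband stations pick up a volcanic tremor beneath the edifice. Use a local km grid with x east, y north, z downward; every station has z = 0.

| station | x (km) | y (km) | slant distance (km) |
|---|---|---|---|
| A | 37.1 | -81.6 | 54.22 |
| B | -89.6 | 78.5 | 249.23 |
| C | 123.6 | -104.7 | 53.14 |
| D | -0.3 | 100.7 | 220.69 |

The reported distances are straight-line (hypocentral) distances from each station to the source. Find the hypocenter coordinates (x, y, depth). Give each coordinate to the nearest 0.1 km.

(78.2, -103.7, 27.6)

Each station gives a sphere (x−x_i)² + (y−y_i)² + z² = d_i² (stations at z=0).
Subtracting the A sphere from B and C: z² cancels, leaving linear equations in x and y:
-253.4 x + 320.2 y = -53020.34
173.0 x − 46.2 y = 18320.03
Solving: x ≈ 78.204, y ≈ -103.696 km (keep extra digits for the depth step; rounded: 78.2, -103.7).
Then from the A sphere: z² = 54.22² − (x − 37.1)² − (y + 81.6)² with x = 78.204, y = -103.696, so z ≈ 27.605 ≈ 27.6 km.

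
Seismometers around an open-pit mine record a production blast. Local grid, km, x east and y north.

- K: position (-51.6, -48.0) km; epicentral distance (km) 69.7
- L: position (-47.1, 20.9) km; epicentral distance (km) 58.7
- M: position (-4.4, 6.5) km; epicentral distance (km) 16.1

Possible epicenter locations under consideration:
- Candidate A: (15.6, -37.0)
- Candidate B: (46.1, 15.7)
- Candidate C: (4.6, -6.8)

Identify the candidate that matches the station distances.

Candidate C

For each candidate, compare |candidate − station| to the reported distance:
Candidate A: residuals K 1.6, L 26.6, M 31.8 → max 31.8 km
Candidate B: residuals K 46.9, L 34.6, M 35.2 → max 46.9 km
Candidate C: residuals K 0.0, L 0.0, M 0.0 → max 0.0 km
Only Candidate C has all residuals ≈ 0.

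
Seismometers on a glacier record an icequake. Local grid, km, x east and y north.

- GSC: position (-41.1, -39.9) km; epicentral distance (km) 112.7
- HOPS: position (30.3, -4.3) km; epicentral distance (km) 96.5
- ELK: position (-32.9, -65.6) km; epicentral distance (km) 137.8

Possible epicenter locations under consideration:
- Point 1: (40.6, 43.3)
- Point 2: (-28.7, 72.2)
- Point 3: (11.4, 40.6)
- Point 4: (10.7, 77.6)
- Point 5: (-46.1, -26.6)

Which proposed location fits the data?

Point 2

For each candidate, compare |candidate − station| to the reported distance:
Point 1: residuals GSC 3.9, HOPS 47.8, ELK 6.4 → max 47.8 km
Point 2: residuals GSC 0.1, HOPS 0.1, ELK 0.1 → max 0.1 km
Point 3: residuals GSC 16.6, HOPS 47.8, ELK 22.7 → max 47.8 km
Point 4: residuals GSC 15.7, HOPS 12.3, ELK 11.9 → max 15.7 km
Point 5: residuals GSC 98.5, HOPS 16.9, ELK 96.6 → max 98.5 km
Only Point 2 has all residuals ≈ 0.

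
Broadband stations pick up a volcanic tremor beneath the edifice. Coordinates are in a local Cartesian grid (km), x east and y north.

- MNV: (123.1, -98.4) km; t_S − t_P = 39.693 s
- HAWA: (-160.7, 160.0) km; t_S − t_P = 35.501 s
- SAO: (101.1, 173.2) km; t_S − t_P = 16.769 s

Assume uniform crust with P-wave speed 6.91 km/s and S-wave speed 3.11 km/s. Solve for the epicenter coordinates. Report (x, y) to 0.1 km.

33.0 km east, 107.2 km north

Distance from S−P lag: d = Δt · v_P v_S / (v_P − v_S) = Δt · (6.91·3.11)/(6.91−3.11) ≈ 5.6553·Δt.
So d_MNV = 224.48, d_HAWA = 200.77, d_SAO = 94.83 km.
Circle about each station: (x − 123.1)² + (y + 98.4)² = 224.48²; (x + 160.7)² + (y − 160.0)² = 200.77²; (x − 101.1)² + (y − 173.2)² = 94.83².
Subtracting the MNV equation from the HAWA and SAO equations removes the quadratic terms:
-567.6 x + 516.8 y = 36671.00
-44.0 x + 543.2 y = 56781.82
Solving the 2×2 system: x ≈ 33.0, y ≈ 107.2 km.
Check against MNV (with the unrounded x, y): √((x − 123.1)²+(y + 98.4)²) = 224.48 ≈ 224.48 km. ✓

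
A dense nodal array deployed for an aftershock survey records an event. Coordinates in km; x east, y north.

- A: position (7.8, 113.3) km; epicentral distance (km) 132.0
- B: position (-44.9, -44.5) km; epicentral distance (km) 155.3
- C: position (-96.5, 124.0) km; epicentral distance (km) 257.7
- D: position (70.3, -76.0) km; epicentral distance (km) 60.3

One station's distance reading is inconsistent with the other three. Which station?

A

Solve using three stations at a time. Using B, C, D (subtract circle equations pairwise → linear system) gives (x, y) ≈ (109.7, -30.5).
Distances from that point to each station vs reported:
  A: calculated 176.3 vs reported 132.0 → residual 44.3 km
  B: calculated 155.3 vs reported 155.3 → residual 0.0 km
  C: calculated 257.7 vs reported 257.7 → residual 0.0 km
  D: calculated 60.2 vs reported 60.3 → residual 0.1 km
B, C, D are mutually consistent (residuals ≈ 0); A is off by 44.3 km.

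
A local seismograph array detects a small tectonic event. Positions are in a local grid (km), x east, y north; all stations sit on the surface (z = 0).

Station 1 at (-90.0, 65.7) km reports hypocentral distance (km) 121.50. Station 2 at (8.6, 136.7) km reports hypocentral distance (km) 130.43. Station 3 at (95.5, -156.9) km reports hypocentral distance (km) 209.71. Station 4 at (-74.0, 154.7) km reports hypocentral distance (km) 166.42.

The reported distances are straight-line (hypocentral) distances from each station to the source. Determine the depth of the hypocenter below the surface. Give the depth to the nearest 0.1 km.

z ≈ 61.8 km

Each station gives a sphere (x−x_i)² + (y−y_i)² + z² = d_i² (stations at z=0).
Subtracting the Station 1 sphere from Station 2 and Station 3: z² cancels, leaving linear equations in x and y:
197.2 x + 142.0 y = 4094.63
371.0 x − 445.2 y = -7894.66
Solving: x ≈ 4.996, y ≈ 21.897 km (keep extra digits for the depth step; rounded: 5.0, 21.9).
Then from the Station 1 sphere: z² = 121.50² − (x + 90.0)² − (y − 65.7)² with x = 4.996, y = 21.897, so z ≈ 61.801 ≈ 61.8 km.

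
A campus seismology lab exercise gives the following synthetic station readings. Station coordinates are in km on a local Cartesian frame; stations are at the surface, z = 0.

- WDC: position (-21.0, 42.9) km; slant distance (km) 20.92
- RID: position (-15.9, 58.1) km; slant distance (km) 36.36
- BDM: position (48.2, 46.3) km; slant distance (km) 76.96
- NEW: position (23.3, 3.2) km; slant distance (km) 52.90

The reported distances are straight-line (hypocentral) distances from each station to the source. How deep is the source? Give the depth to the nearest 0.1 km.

z ≈ 7.0 km

Each station gives a sphere (x−x_i)² + (y−y_i)² + z² = d_i² (stations at z=0).
Subtracting the WDC sphere from RID and BDM: z² cancels, leaving linear equations in x and y:
10.2 x + 30.4 y = 462.61
138.4 x + 6.8 y = -3299.68
Solving: x ≈ -25.001, y ≈ 23.606 km (keep extra digits for the depth step; rounded: -25.0, 23.6).
Then from the WDC sphere: z² = 20.92² − (x + 21.0)² − (y − 42.9)² with x = -25.001, y = 23.606, so z ≈ 7.027 ≈ 7.0 km.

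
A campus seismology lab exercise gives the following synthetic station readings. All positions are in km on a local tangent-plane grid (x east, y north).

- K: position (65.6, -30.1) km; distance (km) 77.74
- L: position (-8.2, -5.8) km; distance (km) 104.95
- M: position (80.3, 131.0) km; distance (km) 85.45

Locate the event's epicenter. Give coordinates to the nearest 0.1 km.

Circle about each station: (x − 65.6)² + (y + 30.1)² = 77.74²; (x + 8.2)² + (y + 5.8)² = 104.95²; (x − 80.3)² + (y − 131.0)² = 85.45².
Subtracting the K equation from the L and M equations removes the quadratic terms:
-147.6 x + 48.6 y = -10079.48
29.4 x + 322.2 y = 17141.53
Solving the 2×2 system: x ≈ 83.3, y ≈ 45.6 km.

83.3 km east, 45.6 km north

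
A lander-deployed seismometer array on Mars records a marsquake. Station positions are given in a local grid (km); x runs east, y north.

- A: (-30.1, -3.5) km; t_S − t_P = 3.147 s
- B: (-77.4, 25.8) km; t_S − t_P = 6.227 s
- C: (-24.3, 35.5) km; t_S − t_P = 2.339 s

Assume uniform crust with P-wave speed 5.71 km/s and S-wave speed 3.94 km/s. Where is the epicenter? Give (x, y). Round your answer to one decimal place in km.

x ≈ 1.6 km, y ≈ 20.9 km

Distance from S−P lag: d = Δt · v_P v_S / (v_P − v_S) = Δt · (5.71·3.94)/(5.71−3.94) ≈ 12.7104·Δt.
So d_A = 40.00, d_B = 79.15, d_C = 29.73 km.
Circle about each station: (x + 30.1)² + (y + 3.5)² = 40.00²; (x + 77.4)² + (y − 25.8)² = 79.15²; (x + 24.3)² + (y − 35.5)² = 29.73².
Subtracting pairs of circle equations eliminates x²+y² and gives linear equations (the radical axes):
-94.6 x + 58.6 y = 1073.42
11.6 x + 78.0 y = 1648.61
Solving the 2×2 system: x ≈ 1.6, y ≈ 20.9 km.
Check against A (with the unrounded x, y): √((x + 30.1)²+(y + 3.5)²) = 40.00 ≈ 40.00 km. ✓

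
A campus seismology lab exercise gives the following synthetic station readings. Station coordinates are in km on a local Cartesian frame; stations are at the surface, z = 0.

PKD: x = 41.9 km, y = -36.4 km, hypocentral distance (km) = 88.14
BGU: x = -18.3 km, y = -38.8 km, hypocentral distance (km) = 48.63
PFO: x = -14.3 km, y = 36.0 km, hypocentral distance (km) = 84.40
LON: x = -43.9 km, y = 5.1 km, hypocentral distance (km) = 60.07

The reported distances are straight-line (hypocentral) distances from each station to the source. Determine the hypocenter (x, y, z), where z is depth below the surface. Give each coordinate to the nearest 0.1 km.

Each station gives a sphere (x−x_i)² + (y−y_i)² + z² = d_i² (stations at z=0).
Subtracting the PKD sphere from BGU and PFO: z² cancels, leaving linear equations in x and y:
-120.4 x − 4.8 y = 4163.54
-112.4 x + 144.8 y = -934.78
Solving: x ≈ -33.293, y ≈ -32.299 km (keep extra digits for the depth step; rounded: -33.3, -32.3).
Then from the PKD sphere: z² = 88.14² − (x − 41.9)² − (y + 36.4)² with x = -33.293, y = -32.299, so z ≈ 45.802 ≈ 45.8 km.

x ≈ -33.3 km, y ≈ -32.3 km, depth ≈ 45.8 km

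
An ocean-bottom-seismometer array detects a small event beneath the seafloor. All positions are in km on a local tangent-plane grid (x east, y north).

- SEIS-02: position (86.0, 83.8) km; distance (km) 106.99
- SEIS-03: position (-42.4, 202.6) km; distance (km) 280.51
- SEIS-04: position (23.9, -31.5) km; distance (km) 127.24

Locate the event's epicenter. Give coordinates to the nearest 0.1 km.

x ≈ 148.0 km, y ≈ -3.4 km

Circle about each station: (x − 86.0)² + (y − 83.8)² = 106.99²; (x + 42.4)² + (y − 202.6)² = 280.51²; (x − 23.9)² + (y + 31.5)² = 127.24².
Subtracting the SEIS-02 equation from the SEIS-03 and SEIS-04 equations removes the quadratic terms:
-256.8 x + 237.6 y = -38812.92
-124.2 x − 230.6 y = -17598.14
Solving the 2×2 system: x ≈ 148.0, y ≈ -3.4 km.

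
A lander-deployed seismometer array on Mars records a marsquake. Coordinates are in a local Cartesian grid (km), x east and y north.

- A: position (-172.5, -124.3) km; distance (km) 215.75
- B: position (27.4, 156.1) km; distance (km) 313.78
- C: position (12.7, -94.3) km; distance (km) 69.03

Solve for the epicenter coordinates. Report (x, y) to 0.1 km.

x ≈ 40.7 km, y ≈ -157.4 km

Circle about each station: (x + 172.5)² + (y + 124.3)² = 215.75²; (x − 27.4)² + (y − 156.1)² = 313.78²; (x − 12.7)² + (y + 94.3)² = 69.03².
Subtracting the A equation from the B and C equations removes the quadratic terms:
399.8 x + 560.8 y = -71998.60
370.4 x + 60.0 y = 5629.96
Solving the 2×2 system: x ≈ 40.7, y ≈ -157.4 km.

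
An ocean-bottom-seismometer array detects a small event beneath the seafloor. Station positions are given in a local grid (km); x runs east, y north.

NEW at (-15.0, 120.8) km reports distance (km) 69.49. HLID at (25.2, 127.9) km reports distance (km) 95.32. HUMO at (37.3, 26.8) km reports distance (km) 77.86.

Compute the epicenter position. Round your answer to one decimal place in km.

Circle about each station: (x + 15.0)² + (y − 120.8)² = 69.49²; (x − 25.2)² + (y − 127.9)² = 95.32²; (x − 37.3)² + (y − 26.8)² = 77.86².
Subtracting pairs of circle equations eliminates x²+y² and gives linear equations (the radical axes):
80.4 x + 14.2 y = -2081.23
104.6 x − 188.0 y = -13941.43
Solving the 2×2 system: x ≈ -35.5, y ≈ 54.4 km.

-35.5 km east, 54.4 km north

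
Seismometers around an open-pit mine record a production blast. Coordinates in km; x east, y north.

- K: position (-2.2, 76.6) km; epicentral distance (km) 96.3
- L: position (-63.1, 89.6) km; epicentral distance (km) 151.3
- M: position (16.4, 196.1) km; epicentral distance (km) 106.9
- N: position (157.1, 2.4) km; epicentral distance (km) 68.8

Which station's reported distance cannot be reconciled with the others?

N

Solve using three stations at a time. Using K, L, M (subtract circle equations pairwise → linear system) gives (x, y) ≈ (86.0, 115.1).
Distances from that point to each station vs reported:
  K: calculated 96.2 vs reported 96.3 → residual 0.1 km
  L: calculated 151.2 vs reported 151.3 → residual 0.1 km
  M: calculated 106.8 vs reported 106.9 → residual 0.1 km
  N: calculated 133.2 vs reported 68.8 → residual 64.4 km
K, L, M are mutually consistent (residuals ≈ 0); N is off by 64.4 km.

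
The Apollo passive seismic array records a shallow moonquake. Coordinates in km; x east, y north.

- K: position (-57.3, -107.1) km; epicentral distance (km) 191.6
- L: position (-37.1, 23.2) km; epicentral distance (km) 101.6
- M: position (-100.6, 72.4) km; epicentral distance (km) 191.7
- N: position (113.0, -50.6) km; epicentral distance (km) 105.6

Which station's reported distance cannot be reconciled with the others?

M

Solve using three stations at a time. Using K, L, N (subtract circle equations pairwise → linear system) gives (x, y) ≈ (62.7, 42.3).
Distances from that point to each station vs reported:
  K: calculated 191.6 vs reported 191.6 → residual 0.0 km
  L: calculated 101.6 vs reported 101.6 → residual 0.0 km
  M: calculated 166.1 vs reported 191.7 → residual 25.6 km
  N: calculated 105.6 vs reported 105.6 → residual 0.0 km
K, L, N are mutually consistent (residuals ≈ 0); M is off by 25.6 km.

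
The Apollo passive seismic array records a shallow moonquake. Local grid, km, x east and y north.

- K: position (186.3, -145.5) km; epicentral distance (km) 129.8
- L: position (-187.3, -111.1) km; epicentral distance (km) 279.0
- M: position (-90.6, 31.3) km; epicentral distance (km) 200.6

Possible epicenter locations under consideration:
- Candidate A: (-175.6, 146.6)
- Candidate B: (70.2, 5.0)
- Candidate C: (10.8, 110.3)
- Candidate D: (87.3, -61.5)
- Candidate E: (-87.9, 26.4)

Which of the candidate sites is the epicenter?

Candidate D

For each candidate, compare |candidate − station| to the reported distance:
Candidate A: residuals K 335.3, L 21.0, M 57.4 → max 335.3 km
Candidate B: residuals K 60.3, L 3.5, M 37.7 → max 60.3 km
Candidate C: residuals K 180.4, L 18.1, M 72.1 → max 180.4 km
Candidate D: residuals K 0.0, L 0.0, M 0.0 → max 0.0 km
Candidate E: residuals K 193.8, L 109.3, M 195.0 → max 195.0 km
Only Candidate D has all residuals ≈ 0.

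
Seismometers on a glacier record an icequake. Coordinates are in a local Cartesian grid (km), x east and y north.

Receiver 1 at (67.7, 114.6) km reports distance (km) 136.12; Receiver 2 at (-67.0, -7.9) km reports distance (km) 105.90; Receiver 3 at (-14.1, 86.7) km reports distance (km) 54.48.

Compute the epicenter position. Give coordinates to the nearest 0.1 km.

x ≈ -67.4 km, y ≈ 98.0 km

Circle about each station: (x − 67.7)² + (y − 114.6)² = 136.12²; (x + 67.0)² + (y + 7.9)² = 105.90²; (x + 14.1)² + (y − 86.7)² = 54.48².
Subtracting the Receiver 1 equation from the Receiver 2 and Receiver 3 equations removes the quadratic terms:
-269.4 x − 245.0 y = -5851.20
-163.6 x − 55.8 y = 5559.83
Solving the 2×2 system: x ≈ -67.4, y ≈ 98.0 km.
Check against Receiver 1 (with the unrounded x, y): √((x − 67.7)²+(y − 114.6)²) = 136.13 ≈ 136.12 km. ✓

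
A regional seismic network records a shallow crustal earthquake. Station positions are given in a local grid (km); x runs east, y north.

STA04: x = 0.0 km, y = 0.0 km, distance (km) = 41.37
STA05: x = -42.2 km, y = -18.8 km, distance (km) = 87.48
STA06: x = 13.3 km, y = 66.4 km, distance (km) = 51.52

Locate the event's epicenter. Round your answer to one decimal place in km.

Circle about each station: x² + y² = 41.37²; (x + 42.2)² + (y + 18.8)² = 87.48²; (x − 13.3)² + (y − 66.4)² = 51.52².
Subtracting the STA04 equation from the STA05 and STA06 equations removes the quadratic terms:
-84.4 x − 37.6 y = -3806.99
26.6 x + 132.8 y = 3643.02
Solving the 2×2 system: x ≈ 36.1, y ≈ 20.2 km.

36.1 km east, 20.2 km north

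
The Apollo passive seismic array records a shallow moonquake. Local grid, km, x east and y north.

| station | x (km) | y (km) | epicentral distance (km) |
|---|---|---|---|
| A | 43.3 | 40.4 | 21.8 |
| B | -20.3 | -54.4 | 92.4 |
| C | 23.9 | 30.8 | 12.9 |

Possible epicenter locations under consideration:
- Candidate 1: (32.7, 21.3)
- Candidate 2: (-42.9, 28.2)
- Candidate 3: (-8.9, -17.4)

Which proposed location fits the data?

For each candidate, compare |candidate − station| to the reported distance:
Candidate 1: residuals A 0.0, B 0.0, C 0.0 → max 0.0 km
Candidate 2: residuals A 65.3, B 6.8, C 54.0 → max 65.3 km
Candidate 3: residuals A 56.1, B 53.7, C 45.4 → max 56.1 km
Only Candidate 1 has all residuals ≈ 0.

Candidate 1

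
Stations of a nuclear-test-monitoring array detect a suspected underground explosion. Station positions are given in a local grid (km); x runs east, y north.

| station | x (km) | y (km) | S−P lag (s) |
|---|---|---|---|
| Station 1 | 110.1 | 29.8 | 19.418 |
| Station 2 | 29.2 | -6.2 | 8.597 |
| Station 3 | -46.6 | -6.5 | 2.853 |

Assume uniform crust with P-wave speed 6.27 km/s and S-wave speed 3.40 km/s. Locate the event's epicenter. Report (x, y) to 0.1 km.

-32.7 km east, 9.5 km north

Distance from S−P lag: d = Δt · v_P v_S / (v_P − v_S) = Δt · (6.27·3.40)/(6.27−3.40) ≈ 7.4279·Δt.
So d_Station 1 = 144.23, d_Station 2 = 63.86, d_Station 3 = 21.19 km.
Circle about each station: (x − 110.1)² + (y − 29.8)² = 144.23²; (x − 29.2)² + (y + 6.2)² = 63.86²; (x + 46.6)² + (y + 6.5)² = 21.19².
Subtracting the Station 1 equation from the Station 2 and Station 3 equations removes the quadratic terms:
-161.8 x − 72.0 y = 4605.22
-313.4 x − 72.6 y = 9557.04
Solving the 2×2 system: x ≈ -32.7, y ≈ 9.5 km.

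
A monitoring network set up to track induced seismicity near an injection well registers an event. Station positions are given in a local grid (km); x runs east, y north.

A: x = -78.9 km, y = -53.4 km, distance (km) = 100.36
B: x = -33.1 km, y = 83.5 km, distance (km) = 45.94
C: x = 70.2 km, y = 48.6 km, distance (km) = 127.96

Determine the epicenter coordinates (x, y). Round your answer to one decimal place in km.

Circle about each station: (x + 78.9)² + (y + 53.4)² = 100.36²; (x + 33.1)² + (y − 83.5)² = 45.94²; (x − 70.2)² + (y − 48.6)² = 127.96².
Subtracting the A equation from the B and C equations removes the quadratic terms:
91.6 x + 273.8 y = 6952.74
298.2 x + 204.0 y = -8088.40
Solving the 2×2 system: x ≈ -57.7, y ≈ 44.7 km.

(-57.7, 44.7)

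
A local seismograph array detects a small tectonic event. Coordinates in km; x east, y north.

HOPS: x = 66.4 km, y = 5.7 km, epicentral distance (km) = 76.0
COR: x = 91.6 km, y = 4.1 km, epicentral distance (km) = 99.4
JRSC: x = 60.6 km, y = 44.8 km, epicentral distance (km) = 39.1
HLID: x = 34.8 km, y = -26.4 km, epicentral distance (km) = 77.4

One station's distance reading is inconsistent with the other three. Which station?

JRSC

Solve using three stations at a time. Using HOPS, COR, HLID (subtract circle equations pairwise → linear system) gives (x, y) ≈ (-0.0, 42.8).
Distances from that point to each station vs reported:
  HOPS: calculated 76.1 vs reported 76.0 → residual 0.1 km
  COR: calculated 99.5 vs reported 99.4 → residual 0.1 km
  JRSC: calculated 60.7 vs reported 39.1 → residual 21.6 km
  HLID: calculated 77.5 vs reported 77.4 → residual 0.1 km
HOPS, COR, HLID are mutually consistent (residuals ≈ 0); JRSC is off by 21.6 km.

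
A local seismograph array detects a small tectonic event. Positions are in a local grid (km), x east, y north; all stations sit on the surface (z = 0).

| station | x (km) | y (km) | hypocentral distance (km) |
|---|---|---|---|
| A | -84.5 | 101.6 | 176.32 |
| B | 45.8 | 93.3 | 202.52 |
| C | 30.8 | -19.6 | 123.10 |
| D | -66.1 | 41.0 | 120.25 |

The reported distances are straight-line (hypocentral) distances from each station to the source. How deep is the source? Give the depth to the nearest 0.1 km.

Each station gives a sphere (x−x_i)² + (y−y_i)² + z² = d_i² (stations at z=0).
Subtracting the A sphere from B and C: z² cancels, leaving linear equations in x and y:
260.6 x − 16.6 y = -16585.89
230.6 x − 242.4 y = -194.88
Solving: x ≈ -67.696, y ≈ -63.597 km (keep extra digits for the depth step; rounded: -67.7, -63.6).
Then from the A sphere: z² = 176.32² − (x + 84.5)² − (y − 101.6)² with x = -67.696, y = -63.597, so z ≈ 59.299 ≈ 59.3 km.
Check against D (with the unrounded solution): distance 120.25 ≈ 120.25 km. ✓

depth ≈ 59.3 km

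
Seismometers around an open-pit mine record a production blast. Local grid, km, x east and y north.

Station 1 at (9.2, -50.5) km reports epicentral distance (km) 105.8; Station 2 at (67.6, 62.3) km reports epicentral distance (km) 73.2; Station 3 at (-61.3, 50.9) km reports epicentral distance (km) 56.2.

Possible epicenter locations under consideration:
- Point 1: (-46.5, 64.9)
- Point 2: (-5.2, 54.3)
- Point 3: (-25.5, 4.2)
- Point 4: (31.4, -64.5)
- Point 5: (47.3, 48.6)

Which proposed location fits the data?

For each candidate, compare |candidate − station| to the reported distance:
Point 1: residuals Station 1 22.3, Station 2 40.9, Station 3 35.8 → max 40.9 km
Point 2: residuals Station 1 0.0, Station 2 0.0, Station 3 0.0 → max 0.0 km
Point 3: residuals Station 1 41.0, Station 2 36.5, Station 3 2.6 → max 41.0 km
Point 4: residuals Station 1 79.6, Station 2 58.7, Station 3 91.8 → max 91.8 km
Point 5: residuals Station 1 0.4, Station 2 48.7, Station 3 52.4 → max 52.4 km
Only Point 2 has all residuals ≈ 0.

Point 2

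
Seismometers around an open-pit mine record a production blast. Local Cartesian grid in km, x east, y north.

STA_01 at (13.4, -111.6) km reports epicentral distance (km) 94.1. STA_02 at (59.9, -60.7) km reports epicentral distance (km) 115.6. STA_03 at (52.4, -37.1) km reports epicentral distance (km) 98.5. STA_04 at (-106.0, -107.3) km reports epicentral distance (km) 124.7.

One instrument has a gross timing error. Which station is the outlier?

STA_01

Solve using three stations at a time. Using STA_02, STA_03, STA_04 (subtract circle equations pairwise → linear system) gives (x, y) ≈ (-39.6, -1.8).
Distances from that point to each station vs reported:
  STA_01: calculated 121.9 vs reported 94.1 → residual 27.8 km
  STA_02: calculated 115.6 vs reported 115.6 → residual 0.0 km
  STA_03: calculated 98.5 vs reported 98.5 → residual 0.0 km
  STA_04: calculated 124.7 vs reported 124.7 → residual 0.0 km
STA_02, STA_03, STA_04 are mutually consistent (residuals ≈ 0); STA_01 is off by 27.8 km.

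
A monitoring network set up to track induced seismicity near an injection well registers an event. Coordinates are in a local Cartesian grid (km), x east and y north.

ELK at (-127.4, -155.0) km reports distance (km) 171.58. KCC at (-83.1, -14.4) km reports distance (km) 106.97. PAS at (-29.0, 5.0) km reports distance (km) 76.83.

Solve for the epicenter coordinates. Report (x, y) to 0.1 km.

x ≈ 14.4 km, y ≈ -58.4 km

Circle about each station: (x + 127.4)² + (y + 155.0)² = 171.58²; (x + 83.1)² + (y + 14.4)² = 106.97²; (x + 29.0)² + (y − 5.0)² = 76.83².
Subtracting pairs of circle equations eliminates x²+y² and gives linear equations (the radical axes):
88.6 x + 281.2 y = -15145.67
196.8 x + 320.0 y = -15852.91
Solving the 2×2 system: x ≈ 14.4, y ≈ -58.4 km.
Check against ELK (with the unrounded x, y): √((x + 127.4)²+(y + 155.0)²) = 171.58 ≈ 171.58 km. ✓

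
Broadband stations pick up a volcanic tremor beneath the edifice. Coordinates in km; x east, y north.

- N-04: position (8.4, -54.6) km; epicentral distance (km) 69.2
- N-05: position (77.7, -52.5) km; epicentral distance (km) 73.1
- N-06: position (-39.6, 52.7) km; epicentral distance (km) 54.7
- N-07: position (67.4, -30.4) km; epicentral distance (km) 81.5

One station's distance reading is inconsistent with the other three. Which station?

Solve using three stations at a time. Using N-04, N-06, N-07 (subtract circle equations pairwise → linear system) gives (x, y) ≈ (-1.0, 14.0).
Distances from that point to each station vs reported:
  N-04: calculated 69.2 vs reported 69.2 → residual 0.0 km
  N-05: calculated 103.0 vs reported 73.1 → residual 29.9 km
  N-06: calculated 54.7 vs reported 54.7 → residual 0.0 km
  N-07: calculated 81.5 vs reported 81.5 → residual 0.0 km
N-04, N-06, N-07 are mutually consistent (residuals ≈ 0); N-05 is off by 29.9 km.

N-05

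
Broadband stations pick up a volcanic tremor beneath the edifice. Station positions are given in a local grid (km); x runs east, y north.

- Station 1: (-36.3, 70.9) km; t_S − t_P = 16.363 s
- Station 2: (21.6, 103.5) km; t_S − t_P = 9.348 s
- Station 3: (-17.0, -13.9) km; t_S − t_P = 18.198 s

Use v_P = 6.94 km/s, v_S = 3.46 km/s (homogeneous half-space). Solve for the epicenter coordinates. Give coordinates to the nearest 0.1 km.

Distance from S−P lag: d = Δt · v_P v_S / (v_P − v_S) = Δt · (6.94·3.46)/(6.94−3.46) ≈ 6.9001·Δt.
So d_Station 1 = 112.91, d_Station 2 = 64.50, d_Station 3 = 125.57 km.
Circle about each station: (x + 36.3)² + (y − 70.9)² = 112.91²; (x − 21.6)² + (y − 103.5)² = 64.50²; (x + 17.0)² + (y + 13.9)² = 125.57².
Subtracting pairs of circle equations eliminates x²+y² and gives linear equations (the radical axes):
115.8 x + 65.2 y = 13422.73
38.6 x − 169.6 y = -8881.45
Solving the 2×2 system: x ≈ 76.6, y ≈ 69.8 km.
Check against Station 1 (with the unrounded x, y): √((x + 36.3)²+(y − 70.9)²) = 112.92 ≈ 112.91 km. ✓

76.6 km east, 69.8 km north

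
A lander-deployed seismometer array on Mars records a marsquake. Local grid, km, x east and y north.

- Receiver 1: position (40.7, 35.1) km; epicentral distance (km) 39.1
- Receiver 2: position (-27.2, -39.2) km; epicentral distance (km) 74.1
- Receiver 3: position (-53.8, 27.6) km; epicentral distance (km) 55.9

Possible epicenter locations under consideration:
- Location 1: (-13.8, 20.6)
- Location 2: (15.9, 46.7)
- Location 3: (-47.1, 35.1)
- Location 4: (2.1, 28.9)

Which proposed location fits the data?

For each candidate, compare |candidate − station| to the reported distance:
Location 1: residuals Receiver 1 17.3, Receiver 2 12.8, Receiver 3 15.3 → max 17.3 km
Location 2: residuals Receiver 1 11.7, Receiver 2 22.0, Receiver 3 16.4 → max 22.0 km
Location 3: residuals Receiver 1 48.7, Receiver 2 2.8, Receiver 3 45.8 → max 48.7 km
Location 4: residuals Receiver 1 0.0, Receiver 2 0.0, Receiver 3 0.0 → max 0.0 km
Only Location 4 has all residuals ≈ 0.

Location 4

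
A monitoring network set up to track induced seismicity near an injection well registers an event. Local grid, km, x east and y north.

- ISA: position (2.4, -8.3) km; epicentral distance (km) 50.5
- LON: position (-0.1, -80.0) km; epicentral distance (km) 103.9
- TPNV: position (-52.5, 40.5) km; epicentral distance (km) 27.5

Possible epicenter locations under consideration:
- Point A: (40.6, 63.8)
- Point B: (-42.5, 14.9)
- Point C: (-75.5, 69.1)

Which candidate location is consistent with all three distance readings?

Point B

For each candidate, compare |candidate − station| to the reported distance:
Point A: residuals ISA 31.1, LON 45.5, TPNV 68.5 → max 68.5 km
Point B: residuals ISA 0.0, LON 0.0, TPNV 0.0 → max 0.0 km
Point C: residuals ISA 59.3, LON 63.2, TPNV 9.2 → max 63.2 km
Only Point B has all residuals ≈ 0.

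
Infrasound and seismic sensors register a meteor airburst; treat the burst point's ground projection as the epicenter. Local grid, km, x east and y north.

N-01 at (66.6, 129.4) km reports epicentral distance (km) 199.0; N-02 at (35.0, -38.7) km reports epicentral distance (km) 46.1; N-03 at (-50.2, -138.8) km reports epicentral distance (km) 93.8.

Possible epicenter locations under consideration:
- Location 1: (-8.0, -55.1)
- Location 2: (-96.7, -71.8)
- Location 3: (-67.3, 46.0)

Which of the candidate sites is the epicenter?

Location 1

For each candidate, compare |candidate − station| to the reported distance:
Location 1: residuals N-01 0.0, N-02 0.1, N-03 0.1 → max 0.1 km
Location 2: residuals N-01 60.1, N-02 89.7, N-03 12.2 → max 89.7 km
Location 3: residuals N-01 41.3, N-02 86.7, N-03 91.8 → max 91.8 km
Only Location 1 has all residuals ≈ 0.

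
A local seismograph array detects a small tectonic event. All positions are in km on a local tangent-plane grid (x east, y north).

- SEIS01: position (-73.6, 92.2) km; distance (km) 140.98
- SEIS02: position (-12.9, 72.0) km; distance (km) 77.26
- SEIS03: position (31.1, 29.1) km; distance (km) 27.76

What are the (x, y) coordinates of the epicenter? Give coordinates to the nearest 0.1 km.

(57.0, 39.1)

Circle about each station: (x + 73.6)² + (y − 92.2)² = 140.98²; (x + 12.9)² + (y − 72.0)² = 77.26²; (x − 31.1)² + (y − 29.1)² = 27.76².
Subtracting the SEIS01 equation from the SEIS02 and SEIS03 equations removes the quadratic terms:
121.4 x − 40.4 y = 5338.86
209.4 x − 126.2 y = 7000.96
Solving the 2×2 system: x ≈ 57.0, y ≈ 39.1 km.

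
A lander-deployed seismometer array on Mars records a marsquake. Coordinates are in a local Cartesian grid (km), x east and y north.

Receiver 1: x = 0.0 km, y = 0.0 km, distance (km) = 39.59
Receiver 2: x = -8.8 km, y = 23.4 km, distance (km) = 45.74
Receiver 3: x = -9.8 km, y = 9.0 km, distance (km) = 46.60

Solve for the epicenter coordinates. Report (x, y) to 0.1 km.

x ≈ 36.3 km, y ≈ 15.8 km

Circle about each station: x² + y² = 39.59²; (x + 8.8)² + (y − 23.4)² = 45.74²; (x + 9.8)² + (y − 9.0)² = 46.60².
Subtracting the Receiver 1 equation from the Receiver 2 and Receiver 3 equations removes the quadratic terms:
-17.6 x + 46.8 y = 100.22
-19.6 x + 18.0 y = -427.15
Solving the 2×2 system: x ≈ 36.3, y ≈ 15.8 km.
Check against Receiver 1 (with the unrounded x, y): √(x²+y²) = 39.58 ≈ 39.59 km. ✓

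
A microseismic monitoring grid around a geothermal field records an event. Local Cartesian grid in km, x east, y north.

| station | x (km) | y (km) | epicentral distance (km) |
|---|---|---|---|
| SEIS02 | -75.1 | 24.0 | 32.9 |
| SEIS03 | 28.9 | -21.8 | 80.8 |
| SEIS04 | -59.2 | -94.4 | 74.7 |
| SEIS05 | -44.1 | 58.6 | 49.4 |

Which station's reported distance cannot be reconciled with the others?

SEIS04

Solve using three stations at a time. Using SEIS02, SEIS03, SEIS05 (subtract circle equations pairwise → linear system) gives (x, y) ≈ (-45.7, 9.2).
Distances from that point to each station vs reported:
  SEIS02: calculated 32.9 vs reported 32.9 → residual 0.0 km
  SEIS03: calculated 80.8 vs reported 80.8 → residual 0.0 km
  SEIS04: calculated 104.5 vs reported 74.7 → residual 29.8 km
  SEIS05: calculated 49.4 vs reported 49.4 → residual 0.0 km
SEIS02, SEIS03, SEIS05 are mutually consistent (residuals ≈ 0); SEIS04 is off by 29.8 km.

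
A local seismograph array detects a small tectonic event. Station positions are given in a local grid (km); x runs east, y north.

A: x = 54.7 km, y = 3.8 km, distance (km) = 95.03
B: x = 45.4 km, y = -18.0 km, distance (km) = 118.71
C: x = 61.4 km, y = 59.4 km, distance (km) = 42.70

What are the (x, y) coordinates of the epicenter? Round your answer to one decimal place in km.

Circle about each station: (x − 54.7)² + (y − 3.8)² = 95.03²; (x − 45.4)² + (y + 18.0)² = 118.71²; (x − 61.4)² + (y − 59.4)² = 42.70².
Subtracting pairs of circle equations eliminates x²+y² and gives linear equations (the radical axes):
-18.6 x − 43.6 y = -5682.73
13.4 x + 111.2 y = 11499.20
Solving the 2×2 system: x ≈ 88.0, y ≈ 92.8 km.

88.0 km east, 92.8 km north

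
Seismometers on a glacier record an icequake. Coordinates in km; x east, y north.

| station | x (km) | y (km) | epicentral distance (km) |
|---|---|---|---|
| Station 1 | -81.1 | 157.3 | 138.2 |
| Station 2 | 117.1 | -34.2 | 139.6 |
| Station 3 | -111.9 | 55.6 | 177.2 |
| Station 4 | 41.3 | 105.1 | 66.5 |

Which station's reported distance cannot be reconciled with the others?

Solve using three stations at a time. Using Station 1, Station 2, Station 4 (subtract circle equations pairwise → linear system) gives (x, y) ≈ (5.1, 49.2).
Distances from that point to each station vs reported:
  Station 1: calculated 138.3 vs reported 138.2 → residual 0.1 km
  Station 2: calculated 139.7 vs reported 139.6 → residual 0.1 km
  Station 3: calculated 117.2 vs reported 177.2 → residual 60.0 km
  Station 4: calculated 66.6 vs reported 66.5 → residual 0.1 km
Station 1, Station 2, Station 4 are mutually consistent (residuals ≈ 0); Station 3 is off by 60.0 km.

Station 3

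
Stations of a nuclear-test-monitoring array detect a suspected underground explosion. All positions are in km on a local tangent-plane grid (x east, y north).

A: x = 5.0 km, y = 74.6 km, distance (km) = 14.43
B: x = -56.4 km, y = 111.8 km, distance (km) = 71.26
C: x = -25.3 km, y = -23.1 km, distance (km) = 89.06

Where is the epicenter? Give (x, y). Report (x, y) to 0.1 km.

-4.1 km east, 63.4 km north

Circle about each station: (x − 5.0)² + (y − 74.6)² = 14.43²; (x + 56.4)² + (y − 111.8)² = 71.26²; (x + 25.3)² + (y + 23.1)² = 89.06².
Subtracting the A equation from the B and C equations removes the quadratic terms:
-122.8 x + 74.4 y = 5220.28
-60.6 x − 195.4 y = -12139.92
Solving the 2×2 system: x ≈ -4.1, y ≈ 63.4 km.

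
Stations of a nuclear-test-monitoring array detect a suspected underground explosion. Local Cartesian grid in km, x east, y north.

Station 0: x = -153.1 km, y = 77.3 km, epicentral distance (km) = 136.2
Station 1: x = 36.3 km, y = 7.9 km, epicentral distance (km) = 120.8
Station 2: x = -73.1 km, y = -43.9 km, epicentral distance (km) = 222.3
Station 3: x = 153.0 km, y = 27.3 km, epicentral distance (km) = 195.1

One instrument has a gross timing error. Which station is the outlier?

Solve using three stations at a time. Using Station 0, Station 1, Station 3 (subtract circle equations pairwise → linear system) gives (x, y) ≈ (-21.9, 113.7).
Distances from that point to each station vs reported:
  Station 0: calculated 136.2 vs reported 136.2 → residual 0.0 km
  Station 1: calculated 120.8 vs reported 120.8 → residual 0.0 km
  Station 2: calculated 165.7 vs reported 222.3 → residual 56.6 km
  Station 3: calculated 195.1 vs reported 195.1 → residual 0.0 km
Station 0, Station 1, Station 3 are mutually consistent (residuals ≈ 0); Station 2 is off by 56.6 km.

Station 2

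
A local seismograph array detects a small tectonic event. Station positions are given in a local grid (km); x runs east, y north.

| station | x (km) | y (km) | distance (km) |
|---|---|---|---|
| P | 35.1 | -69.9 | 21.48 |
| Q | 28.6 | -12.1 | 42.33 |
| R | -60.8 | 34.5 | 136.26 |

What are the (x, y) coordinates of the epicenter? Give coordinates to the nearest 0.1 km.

x ≈ 45.3 km, y ≈ -51.0 km

Circle about each station: (x − 35.1)² + (y + 69.9)² = 21.48²; (x − 28.6)² + (y + 12.1)² = 42.33²; (x + 60.8)² + (y − 34.5)² = 136.26².
Subtracting the P equation from the Q and R equations removes the quadratic terms:
-13.0 x + 115.6 y = -6484.09
-191.8 x + 208.8 y = -19336.53
Solving the 2×2 system: x ≈ 45.3, y ≈ -51.0 km.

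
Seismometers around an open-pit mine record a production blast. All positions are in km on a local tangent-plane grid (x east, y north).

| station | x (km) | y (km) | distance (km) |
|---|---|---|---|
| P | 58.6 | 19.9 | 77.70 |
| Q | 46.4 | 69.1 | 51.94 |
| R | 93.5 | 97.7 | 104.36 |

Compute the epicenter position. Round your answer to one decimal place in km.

Circle about each station: (x − 58.6)² + (y − 19.9)² = 77.70²; (x − 46.4)² + (y − 69.1)² = 51.94²; (x − 93.5)² + (y − 97.7)² = 104.36².
Subtracting the P equation from the Q and R equations removes the quadratic terms:
-24.4 x + 98.4 y = 6437.33
69.8 x + 155.6 y = 9603.85
Solving the 2×2 system: x ≈ -5.3, y ≈ 64.1 km.

-5.3 km east, 64.1 km north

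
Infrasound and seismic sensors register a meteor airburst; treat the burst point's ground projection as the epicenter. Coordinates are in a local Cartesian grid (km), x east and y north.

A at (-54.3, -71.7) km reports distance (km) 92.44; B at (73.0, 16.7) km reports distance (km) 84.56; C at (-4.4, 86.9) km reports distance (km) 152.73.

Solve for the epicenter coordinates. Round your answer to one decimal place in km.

Circle about each station: (x + 54.3)² + (y + 71.7)² = 92.44²; (x − 73.0)² + (y − 16.7)² = 84.56²; (x + 4.4)² + (y − 86.9)² = 152.73².
Subtracting pairs of circle equations eliminates x²+y² and gives linear equations (the radical axes):
254.6 x + 176.8 y = -1086.73
99.8 x + 317.2 y = -15299.71
Solving the 2×2 system: x ≈ 37.4, y ≈ -60.0 km.

(37.4, -60.0)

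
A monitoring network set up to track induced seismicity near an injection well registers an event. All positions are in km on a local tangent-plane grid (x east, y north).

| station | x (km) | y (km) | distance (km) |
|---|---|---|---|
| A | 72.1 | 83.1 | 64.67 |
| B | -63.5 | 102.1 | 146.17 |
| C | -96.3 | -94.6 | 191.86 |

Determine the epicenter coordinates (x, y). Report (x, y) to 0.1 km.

Circle about each station: (x − 72.1)² + (y − 83.1)² = 64.67²; (x + 63.5)² + (y − 102.1)² = 146.17²; (x + 96.3)² + (y + 94.6)² = 191.86².
Subtracting pairs of circle equations eliminates x²+y² and gives linear equations (the radical axes):
-271.2 x + 38.0 y = -14830.82
-336.8 x − 355.4 y = -26509.22
Solving the 2×2 system: x ≈ 57.5, y ≈ 20.1 km.

(57.5, 20.1)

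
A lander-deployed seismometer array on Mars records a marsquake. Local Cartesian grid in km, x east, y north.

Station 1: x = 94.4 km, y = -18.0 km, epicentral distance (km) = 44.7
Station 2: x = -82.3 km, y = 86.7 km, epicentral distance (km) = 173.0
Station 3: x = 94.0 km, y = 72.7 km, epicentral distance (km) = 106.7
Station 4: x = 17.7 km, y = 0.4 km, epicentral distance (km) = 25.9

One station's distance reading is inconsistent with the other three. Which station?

Station 4

Solve using three stations at a time. Using Station 1, Station 2, Station 3 (subtract circle equations pairwise → linear system) gives (x, y) ≈ (50.2, -24.6).
Distances from that point to each station vs reported:
  Station 1: calculated 44.7 vs reported 44.7 → residual 0.0 km
  Station 2: calculated 173.0 vs reported 173.0 → residual 0.0 km
  Station 3: calculated 106.7 vs reported 106.7 → residual 0.0 km
  Station 4: calculated 41.0 vs reported 25.9 → residual 15.1 km
Station 1, Station 2, Station 3 are mutually consistent (residuals ≈ 0); Station 4 is off by 15.1 km.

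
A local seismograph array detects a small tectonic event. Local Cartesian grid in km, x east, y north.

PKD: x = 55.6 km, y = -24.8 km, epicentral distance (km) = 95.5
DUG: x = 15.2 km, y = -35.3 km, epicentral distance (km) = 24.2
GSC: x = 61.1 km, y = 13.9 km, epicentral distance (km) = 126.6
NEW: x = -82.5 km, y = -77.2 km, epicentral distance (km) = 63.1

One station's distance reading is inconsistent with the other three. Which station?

Solve using three stations at a time. Using PKD, GSC, NEW (subtract circle equations pairwise → linear system) gives (x, y) ≈ (-19.7, -83.6).
Distances from that point to each station vs reported:
  PKD: calculated 95.5 vs reported 95.5 → residual 0.0 km
  DUG: calculated 59.6 vs reported 24.2 → residual 35.4 km
  GSC: calculated 126.6 vs reported 126.6 → residual 0.0 km
  NEW: calculated 63.1 vs reported 63.1 → residual 0.0 km
PKD, GSC, NEW are mutually consistent (residuals ≈ 0); DUG is off by 35.4 km.

DUG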